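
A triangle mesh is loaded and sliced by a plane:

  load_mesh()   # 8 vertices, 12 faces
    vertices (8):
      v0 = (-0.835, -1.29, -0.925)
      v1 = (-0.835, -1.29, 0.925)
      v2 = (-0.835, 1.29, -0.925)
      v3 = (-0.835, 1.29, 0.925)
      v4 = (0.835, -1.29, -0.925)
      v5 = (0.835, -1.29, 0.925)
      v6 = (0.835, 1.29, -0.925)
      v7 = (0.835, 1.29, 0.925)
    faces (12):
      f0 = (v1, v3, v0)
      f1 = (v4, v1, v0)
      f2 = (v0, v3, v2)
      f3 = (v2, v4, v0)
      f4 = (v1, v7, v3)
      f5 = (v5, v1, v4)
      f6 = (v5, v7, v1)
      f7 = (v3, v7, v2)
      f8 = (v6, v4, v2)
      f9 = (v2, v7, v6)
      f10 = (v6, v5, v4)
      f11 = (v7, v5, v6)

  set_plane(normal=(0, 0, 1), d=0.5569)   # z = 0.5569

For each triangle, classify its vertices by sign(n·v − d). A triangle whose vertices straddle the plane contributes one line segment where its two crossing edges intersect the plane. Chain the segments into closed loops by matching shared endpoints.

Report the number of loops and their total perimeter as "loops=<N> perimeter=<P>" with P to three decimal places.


Straddling triangles (8 of 12):
  (v1,v3,v0) [++-] → (-0.835, 0.77665, 0.5569)–(-0.835, -1.29, 0.5569)  len=2.0666
  (v4,v1,v0) [-+-] → (-0.502715, -1.29, 0.5569)–(-0.835, -1.29, 0.5569)  len=0.3323
  (v0,v3,v2) [-+-] → (-0.835, 0.77665, 0.5569)–(-0.835, 1.29, 0.5569)  len=0.5134
  (v5,v1,v4) [++-] → (-0.502715, -1.29, 0.5569)–(0.835, -1.29, 0.5569)  len=1.3377
  (v3,v7,v2) [++-] → (0.502715, 1.29, 0.5569)–(-0.835, 1.29, 0.5569)  len=1.3377
  (v2,v7,v6) [-+-] → (0.502715, 1.29, 0.5569)–(0.835, 1.29, 0.5569)  len=0.3323
  (v6,v5,v4) [-+-] → (0.835, -0.77665, 0.5569)–(0.835, -1.29, 0.5569)  len=0.5134
  (v7,v5,v6) [++-] → (0.835, -0.77665, 0.5569)–(0.835, 1.29, 0.5569)  len=2.0666

Chained into 1 loop(s):
  loop 1: 8 segments, perimeter = 8.5000
Total perimeter = 8.500

loops=1 perimeter=8.500


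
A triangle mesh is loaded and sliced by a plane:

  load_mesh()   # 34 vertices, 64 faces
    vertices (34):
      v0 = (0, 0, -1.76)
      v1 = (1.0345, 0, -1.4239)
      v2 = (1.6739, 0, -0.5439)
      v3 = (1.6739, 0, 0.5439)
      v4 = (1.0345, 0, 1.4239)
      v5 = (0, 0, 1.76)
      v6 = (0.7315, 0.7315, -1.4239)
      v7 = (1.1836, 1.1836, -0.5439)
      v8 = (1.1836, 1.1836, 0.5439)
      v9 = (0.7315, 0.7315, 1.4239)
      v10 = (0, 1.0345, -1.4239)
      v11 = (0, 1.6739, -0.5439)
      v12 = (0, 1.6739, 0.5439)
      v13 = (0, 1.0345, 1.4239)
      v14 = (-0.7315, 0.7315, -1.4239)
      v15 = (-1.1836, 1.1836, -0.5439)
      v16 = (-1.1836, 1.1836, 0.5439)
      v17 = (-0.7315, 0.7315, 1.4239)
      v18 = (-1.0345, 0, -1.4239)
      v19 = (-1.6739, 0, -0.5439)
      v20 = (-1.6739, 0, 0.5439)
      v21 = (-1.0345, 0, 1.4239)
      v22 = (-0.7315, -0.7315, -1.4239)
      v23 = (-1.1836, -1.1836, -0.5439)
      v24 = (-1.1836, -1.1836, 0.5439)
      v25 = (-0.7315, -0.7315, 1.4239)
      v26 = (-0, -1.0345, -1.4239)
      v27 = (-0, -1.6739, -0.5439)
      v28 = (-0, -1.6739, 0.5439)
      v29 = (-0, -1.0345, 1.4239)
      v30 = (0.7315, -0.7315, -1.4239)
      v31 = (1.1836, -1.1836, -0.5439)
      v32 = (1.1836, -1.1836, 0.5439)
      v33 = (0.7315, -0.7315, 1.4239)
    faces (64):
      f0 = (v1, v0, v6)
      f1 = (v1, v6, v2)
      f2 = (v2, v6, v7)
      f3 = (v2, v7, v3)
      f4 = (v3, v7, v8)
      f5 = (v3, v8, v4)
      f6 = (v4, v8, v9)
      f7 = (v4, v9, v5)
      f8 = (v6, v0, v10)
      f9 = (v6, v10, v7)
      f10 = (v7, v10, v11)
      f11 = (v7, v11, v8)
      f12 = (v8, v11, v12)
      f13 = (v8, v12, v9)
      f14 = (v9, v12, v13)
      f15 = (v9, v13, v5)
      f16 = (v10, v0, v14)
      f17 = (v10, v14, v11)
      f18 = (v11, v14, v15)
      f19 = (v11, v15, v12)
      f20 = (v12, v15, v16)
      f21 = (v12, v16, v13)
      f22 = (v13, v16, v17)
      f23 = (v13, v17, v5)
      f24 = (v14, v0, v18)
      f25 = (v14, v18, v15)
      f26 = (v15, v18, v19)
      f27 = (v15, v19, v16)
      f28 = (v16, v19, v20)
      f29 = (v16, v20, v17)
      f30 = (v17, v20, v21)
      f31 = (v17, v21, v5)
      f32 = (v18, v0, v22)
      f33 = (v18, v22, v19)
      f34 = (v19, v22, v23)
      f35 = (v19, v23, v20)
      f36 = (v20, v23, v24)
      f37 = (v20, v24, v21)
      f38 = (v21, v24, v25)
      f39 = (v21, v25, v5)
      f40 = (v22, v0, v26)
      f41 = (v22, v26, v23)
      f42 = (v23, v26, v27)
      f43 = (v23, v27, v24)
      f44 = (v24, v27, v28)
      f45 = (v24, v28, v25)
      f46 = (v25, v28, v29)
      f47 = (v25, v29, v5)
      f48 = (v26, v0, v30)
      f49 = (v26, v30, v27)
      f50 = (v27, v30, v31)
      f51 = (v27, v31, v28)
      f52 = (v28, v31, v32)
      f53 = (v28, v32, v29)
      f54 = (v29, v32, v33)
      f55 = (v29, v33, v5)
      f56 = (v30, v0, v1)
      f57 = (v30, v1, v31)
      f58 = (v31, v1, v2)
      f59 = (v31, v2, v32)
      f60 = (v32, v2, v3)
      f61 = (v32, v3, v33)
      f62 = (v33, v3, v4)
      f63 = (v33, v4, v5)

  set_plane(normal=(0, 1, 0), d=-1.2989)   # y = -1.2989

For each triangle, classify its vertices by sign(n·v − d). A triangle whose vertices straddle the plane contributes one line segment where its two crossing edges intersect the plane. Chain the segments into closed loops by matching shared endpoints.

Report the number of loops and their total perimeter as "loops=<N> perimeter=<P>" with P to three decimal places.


loops=1 perimeter=6.344

Straddling triangles (10 of 64):
  (v23,v26,v27) [++-] → (0, -1.2989, -1.06001)–(-0.905262, -1.2989, -0.5439)  len=1.0420
  (v23,v27,v24) [+-+] → (-0.905262, -1.2989, -0.5439)–(-0.905262, -1.2989, 0.288091)  len=0.8320
  (v24,v27,v28) [+--] → (-0.905262, -1.2989, 0.288091)–(-0.905262, -1.2989, 0.5439)  len=0.2558
  (v24,v28,v25) [+-+] → (-0.905262, -1.2989, 0.5439)–(-0.291079, -1.2989, 0.89407)  len=0.7070
  (v25,v28,v29) [+-+] → (-0.291079, -1.2989, 0.89407)–(0, -1.2989, 1.06001)  len=0.3351
  (v26,v30,v27) [++-] → (0.291079, -1.2989, -0.89407)–(0, -1.2989, -1.06001)  len=0.3351
  (v27,v30,v31) [-++] → (0.291079, -1.2989, -0.89407)–(0.905262, -1.2989, -0.5439)  len=0.7070
  (v27,v31,v28) [-+-] → (0.905262, -1.2989, -0.5439)–(0.905262, -1.2989, -0.288091)  len=0.2558
  (v28,v31,v32) [-++] → (0.905262, -1.2989, -0.288091)–(0.905262, -1.2989, 0.5439)  len=0.8320
  (v28,v32,v29) [-++] → (0.905262, -1.2989, 0.5439)–(0, -1.2989, 1.06001)  len=1.0420

Chained into 1 loop(s):
  loop 1: 10 segments, perimeter = 6.3438
Total perimeter = 6.344


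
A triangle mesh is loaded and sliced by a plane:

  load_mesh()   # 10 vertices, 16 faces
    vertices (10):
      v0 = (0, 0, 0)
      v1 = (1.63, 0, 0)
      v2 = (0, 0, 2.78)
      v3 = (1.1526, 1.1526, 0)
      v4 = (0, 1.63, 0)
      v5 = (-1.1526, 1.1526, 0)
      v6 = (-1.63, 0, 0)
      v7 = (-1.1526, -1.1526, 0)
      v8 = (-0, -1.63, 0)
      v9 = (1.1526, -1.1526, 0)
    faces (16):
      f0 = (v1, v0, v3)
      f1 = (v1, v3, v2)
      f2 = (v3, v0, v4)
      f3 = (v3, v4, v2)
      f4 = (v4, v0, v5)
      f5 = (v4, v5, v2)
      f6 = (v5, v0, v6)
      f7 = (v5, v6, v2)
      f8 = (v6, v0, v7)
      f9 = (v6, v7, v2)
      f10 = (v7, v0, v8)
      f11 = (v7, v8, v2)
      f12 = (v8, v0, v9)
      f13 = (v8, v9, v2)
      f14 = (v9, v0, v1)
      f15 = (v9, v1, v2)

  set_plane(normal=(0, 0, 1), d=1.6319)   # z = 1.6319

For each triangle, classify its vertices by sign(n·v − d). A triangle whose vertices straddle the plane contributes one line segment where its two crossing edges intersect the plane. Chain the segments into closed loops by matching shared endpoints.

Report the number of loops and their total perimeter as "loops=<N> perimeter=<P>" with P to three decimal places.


loops=1 perimeter=4.122

Straddling triangles (8 of 16):
  (v1,v3,v2) [--+] → (0.476007, 0.476007, 1.6319)–(0.673167, 0, 1.6319)  len=0.5152
  (v3,v4,v2) [--+] → (0, 0.673167, 1.6319)–(0.476007, 0.476007, 1.6319)  len=0.5152
  (v4,v5,v2) [--+] → (-0.476007, 0.476007, 1.6319)–(0, 0.673167, 1.6319)  len=0.5152
  (v5,v6,v2) [--+] → (-0.673167, 0, 1.6319)–(-0.476007, 0.476007, 1.6319)  len=0.5152
  (v6,v7,v2) [--+] → (-0.476007, -0.476007, 1.6319)–(-0.673167, 0, 1.6319)  len=0.5152
  (v7,v8,v2) [--+] → (0, -0.673167, 1.6319)–(-0.476007, -0.476007, 1.6319)  len=0.5152
  (v8,v9,v2) [--+] → (0.476007, -0.476007, 1.6319)–(0, -0.673167, 1.6319)  len=0.5152
  (v9,v1,v2) [--+] → (0.673167, 0, 1.6319)–(0.476007, -0.476007, 1.6319)  len=0.5152

Chained into 1 loop(s):
  loop 1: 8 segments, perimeter = 4.1218
Total perimeter = 4.122


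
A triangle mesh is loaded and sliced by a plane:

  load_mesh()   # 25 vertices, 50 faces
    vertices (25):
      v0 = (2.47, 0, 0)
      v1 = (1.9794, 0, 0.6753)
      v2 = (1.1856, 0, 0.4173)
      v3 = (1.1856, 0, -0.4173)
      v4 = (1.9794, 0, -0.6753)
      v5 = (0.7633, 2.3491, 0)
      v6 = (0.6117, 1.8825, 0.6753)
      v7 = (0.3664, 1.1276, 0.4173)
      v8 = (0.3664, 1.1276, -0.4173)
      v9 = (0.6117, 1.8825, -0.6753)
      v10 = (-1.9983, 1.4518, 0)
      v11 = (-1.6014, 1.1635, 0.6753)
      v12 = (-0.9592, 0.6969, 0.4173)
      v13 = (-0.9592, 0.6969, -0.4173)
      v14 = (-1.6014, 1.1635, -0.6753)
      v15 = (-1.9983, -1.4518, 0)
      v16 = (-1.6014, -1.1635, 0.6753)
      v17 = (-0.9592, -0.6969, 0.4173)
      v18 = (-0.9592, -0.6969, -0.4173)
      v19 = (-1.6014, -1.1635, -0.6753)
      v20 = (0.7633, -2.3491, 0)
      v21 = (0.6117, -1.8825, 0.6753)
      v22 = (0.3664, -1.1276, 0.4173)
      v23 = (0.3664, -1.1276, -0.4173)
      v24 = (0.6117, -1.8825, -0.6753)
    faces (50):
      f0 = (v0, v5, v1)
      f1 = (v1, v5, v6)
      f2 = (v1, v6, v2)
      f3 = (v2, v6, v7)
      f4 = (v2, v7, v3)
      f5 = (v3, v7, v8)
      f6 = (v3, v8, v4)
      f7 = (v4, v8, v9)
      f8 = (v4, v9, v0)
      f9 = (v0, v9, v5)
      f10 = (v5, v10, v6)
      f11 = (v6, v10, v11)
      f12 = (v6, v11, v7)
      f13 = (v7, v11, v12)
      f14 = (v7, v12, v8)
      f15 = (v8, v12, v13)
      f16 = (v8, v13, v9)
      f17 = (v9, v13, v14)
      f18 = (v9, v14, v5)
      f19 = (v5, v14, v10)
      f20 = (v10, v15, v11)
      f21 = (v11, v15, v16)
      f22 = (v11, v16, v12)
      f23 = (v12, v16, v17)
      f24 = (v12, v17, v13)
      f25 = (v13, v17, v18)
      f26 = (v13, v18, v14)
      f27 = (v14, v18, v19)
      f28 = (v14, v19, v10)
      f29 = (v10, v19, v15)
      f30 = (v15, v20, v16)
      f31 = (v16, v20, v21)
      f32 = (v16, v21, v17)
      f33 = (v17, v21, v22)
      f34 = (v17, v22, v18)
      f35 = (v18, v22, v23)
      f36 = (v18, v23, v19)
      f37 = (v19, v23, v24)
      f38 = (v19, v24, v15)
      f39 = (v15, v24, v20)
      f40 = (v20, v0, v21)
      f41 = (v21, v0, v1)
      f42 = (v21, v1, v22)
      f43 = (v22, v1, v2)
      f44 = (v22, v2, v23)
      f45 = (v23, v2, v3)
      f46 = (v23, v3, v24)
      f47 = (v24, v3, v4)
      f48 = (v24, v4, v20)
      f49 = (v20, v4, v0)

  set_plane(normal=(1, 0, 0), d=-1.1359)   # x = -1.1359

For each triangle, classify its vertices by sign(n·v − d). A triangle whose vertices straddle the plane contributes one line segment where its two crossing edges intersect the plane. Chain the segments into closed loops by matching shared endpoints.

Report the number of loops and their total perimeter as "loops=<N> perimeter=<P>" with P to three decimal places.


Straddling triangles (18 of 50):
  (v5,v10,v6) [+-+] → (-1.1359, 1.73201, 0)–(-1.1359, 1.59411, 0.223134)  len=0.2623
  (v6,v10,v11) [+--] → (-1.1359, 1.59411, 0.223134)–(-1.1359, 1.31473, 0.6753)  len=0.5315
  (v6,v11,v7) [+-+] → (-1.1359, 1.31473, 0.6753)–(-1.1359, 1.15501, 0.614268)  len=0.1710
  (v7,v11,v12) [+-+] → (-1.1359, 1.15501, 0.614268)–(-1.1359, 0.825284, 0.488288)  len=0.3530
  (v9,v13,v14) [++-] → (-1.1359, 0.825284, -0.488288)–(-1.1359, 1.31473, -0.6753)  len=0.5240
  (v9,v14,v5) [+-+] → (-1.1359, 1.31473, -0.6753)–(-1.1359, 1.39689, -0.542365)  len=0.1563
  (v5,v14,v10) [+--] → (-1.1359, 1.39689, -0.542365)–(-1.1359, 1.73201, 0)  len=0.6375
  (v11,v16,v12) [--+] → (-1.1359, 0.185015, 0.488288)–(-1.1359, 0.825284, 0.488288)  len=0.6403
  (v12,v16,v17) [+-+] → (-1.1359, 0.185015, 0.488288)–(-1.1359, -0.825284, 0.488288)  len=1.0103
  (v13,v18,v14) [++-] → (-1.1359, -0.185015, -0.488288)–(-1.1359, 0.825284, -0.488288)  len=1.0103
  (v14,v18,v19) [-+-] → (-1.1359, -0.185015, -0.488288)–(-1.1359, -0.825284, -0.488288)  len=0.6403
  (v15,v20,v16) [-+-] → (-1.1359, -1.73201, 0)–(-1.1359, -1.39689, 0.542365)  len=0.6375
  (v16,v20,v21) [-++] → (-1.1359, -1.39689, 0.542365)–(-1.1359, -1.31473, 0.6753)  len=0.1563
  (v16,v21,v17) [-++] → (-1.1359, -1.31473, 0.6753)–(-1.1359, -0.825284, 0.488288)  len=0.5240
  (v18,v23,v19) [++-] → (-1.1359, -1.15501, -0.614268)–(-1.1359, -0.825284, -0.488288)  len=0.3530
  (v19,v23,v24) [-++] → (-1.1359, -1.15501, -0.614268)–(-1.1359, -1.31473, -0.6753)  len=0.1710
  (v19,v24,v15) [-+-] → (-1.1359, -1.31473, -0.6753)–(-1.1359, -1.59411, -0.223134)  len=0.5315
  (v15,v24,v20) [-++] → (-1.1359, -1.59411, -0.223134)–(-1.1359, -1.73201, 0)  len=0.2623

Chained into 1 loop(s):
  loop 1: 18 segments, perimeter = 8.5723
Total perimeter = 8.572

loops=1 perimeter=8.572


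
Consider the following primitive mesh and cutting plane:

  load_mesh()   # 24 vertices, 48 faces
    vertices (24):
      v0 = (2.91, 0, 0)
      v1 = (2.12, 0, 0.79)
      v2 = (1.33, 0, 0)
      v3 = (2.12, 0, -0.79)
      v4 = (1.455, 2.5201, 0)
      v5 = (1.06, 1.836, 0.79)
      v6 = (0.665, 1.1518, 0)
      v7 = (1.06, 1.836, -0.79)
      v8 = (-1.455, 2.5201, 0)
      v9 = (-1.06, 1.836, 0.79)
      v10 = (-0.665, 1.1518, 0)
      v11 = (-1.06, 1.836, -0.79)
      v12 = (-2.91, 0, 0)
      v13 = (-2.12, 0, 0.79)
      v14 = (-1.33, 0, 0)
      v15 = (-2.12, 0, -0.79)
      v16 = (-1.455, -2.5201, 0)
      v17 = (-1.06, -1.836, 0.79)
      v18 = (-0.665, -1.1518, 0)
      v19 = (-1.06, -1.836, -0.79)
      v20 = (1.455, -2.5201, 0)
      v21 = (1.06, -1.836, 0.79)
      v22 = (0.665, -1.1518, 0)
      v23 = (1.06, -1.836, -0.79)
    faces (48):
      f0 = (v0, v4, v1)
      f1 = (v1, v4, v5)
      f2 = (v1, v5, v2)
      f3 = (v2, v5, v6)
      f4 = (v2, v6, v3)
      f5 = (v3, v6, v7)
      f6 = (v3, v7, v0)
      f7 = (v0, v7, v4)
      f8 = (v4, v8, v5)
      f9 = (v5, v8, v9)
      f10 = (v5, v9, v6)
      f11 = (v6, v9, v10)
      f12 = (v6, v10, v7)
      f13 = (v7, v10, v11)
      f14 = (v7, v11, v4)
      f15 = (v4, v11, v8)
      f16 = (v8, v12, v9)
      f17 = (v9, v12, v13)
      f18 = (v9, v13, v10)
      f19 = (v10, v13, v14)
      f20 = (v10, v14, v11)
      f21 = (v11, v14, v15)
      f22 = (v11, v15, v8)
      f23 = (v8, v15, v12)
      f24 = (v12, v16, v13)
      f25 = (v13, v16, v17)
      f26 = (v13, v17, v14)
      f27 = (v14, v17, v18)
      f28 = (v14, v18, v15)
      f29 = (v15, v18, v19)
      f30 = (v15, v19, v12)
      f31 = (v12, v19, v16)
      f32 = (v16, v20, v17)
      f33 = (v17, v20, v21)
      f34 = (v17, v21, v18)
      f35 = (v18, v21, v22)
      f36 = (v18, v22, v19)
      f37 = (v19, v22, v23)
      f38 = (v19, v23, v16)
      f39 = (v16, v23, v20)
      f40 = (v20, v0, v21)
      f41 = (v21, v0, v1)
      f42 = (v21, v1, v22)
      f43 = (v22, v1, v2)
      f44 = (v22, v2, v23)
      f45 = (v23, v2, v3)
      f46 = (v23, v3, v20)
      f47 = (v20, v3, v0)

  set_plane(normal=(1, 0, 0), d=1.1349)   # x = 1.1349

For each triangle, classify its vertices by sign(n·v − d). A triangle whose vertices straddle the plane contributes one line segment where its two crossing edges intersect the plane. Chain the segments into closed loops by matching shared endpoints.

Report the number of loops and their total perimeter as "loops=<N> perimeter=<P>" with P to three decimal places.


loops=2 perimeter=10.906

Straddling triangles (20 of 48):
  (v1,v4,v5) [++-] → (1.1349, 1.96572, 0.6402)–(1.1349, 1.70627, 0.79)  len=0.2996
  (v1,v5,v2) [+-+] → (1.1349, 1.70627, 0.79)–(1.1349, 1.32668, 0.570848)  len=0.4383
  (v2,v5,v6) [+--] → (1.1349, 1.32668, 0.570848)–(1.1349, 0.337919, 0)  len=1.1417
  (v2,v6,v3) [+-+] → (1.1349, 0.337919, 0)–(1.1349, 0.77982, -0.255135)  len=0.5103
  (v3,v6,v7) [+--] → (1.1349, 0.77982, -0.255135)–(1.1349, 1.70627, -0.79)  len=1.0698
  (v3,v7,v0) [+-+] → (1.1349, 1.70627, -0.79)–(1.1349, 1.76167, -0.758016)  len=0.0640
  (v0,v7,v4) [+-+] → (1.1349, 1.76167, -0.758016)–(1.1349, 1.96572, -0.6402)  len=0.2356
  (v4,v8,v5) [+--] → (1.1349, 2.5201, 0)–(1.1349, 1.96572, 0.6402)  len=0.8469
  (v7,v11,v4) [--+] → (1.1349, 2.43303, -0.100548)–(1.1349, 1.96572, -0.6402)  len=0.7139
  (v4,v11,v8) [+--] → (1.1349, 2.43303, -0.100548)–(1.1349, 2.5201, 0)  len=0.1330
  (v16,v20,v17) [-+-] → (1.1349, -2.5201, 0)–(1.1349, -2.43303, 0.100548)  len=0.1330
  (v17,v20,v21) [-+-] → (1.1349, -2.43303, 0.100548)–(1.1349, -1.96572, 0.6402)  len=0.7139
  (v16,v23,v20) [--+] → (1.1349, -1.96572, -0.6402)–(1.1349, -2.5201, 0)  len=0.8469
  (v20,v0,v21) [++-] → (1.1349, -1.76167, 0.758016)–(1.1349, -1.96572, 0.6402)  len=0.2356
  (v21,v0,v1) [-++] → (1.1349, -1.76167, 0.758016)–(1.1349, -1.70627, 0.79)  len=0.0640
  (v21,v1,v22) [-+-] → (1.1349, -1.70627, 0.79)–(1.1349, -0.77982, 0.255135)  len=1.0698
  (v22,v1,v2) [-++] → (1.1349, -0.77982, 0.255135)–(1.1349, -0.337919, 0)  len=0.5103
  (v22,v2,v23) [-+-] → (1.1349, -0.337919, 0)–(1.1349, -1.32668, -0.570848)  len=1.1417
  (v23,v2,v3) [-++] → (1.1349, -1.32668, -0.570848)–(1.1349, -1.70627, -0.79)  len=0.4383
  (v23,v3,v20) [-++] → (1.1349, -1.70627, -0.79)–(1.1349, -1.96572, -0.6402)  len=0.2996

Chained into 2 loop(s):
  loop 1: 10 segments, perimeter = 5.4530
  loop 2: 10 segments, perimeter = 5.4530
Total perimeter = 10.906


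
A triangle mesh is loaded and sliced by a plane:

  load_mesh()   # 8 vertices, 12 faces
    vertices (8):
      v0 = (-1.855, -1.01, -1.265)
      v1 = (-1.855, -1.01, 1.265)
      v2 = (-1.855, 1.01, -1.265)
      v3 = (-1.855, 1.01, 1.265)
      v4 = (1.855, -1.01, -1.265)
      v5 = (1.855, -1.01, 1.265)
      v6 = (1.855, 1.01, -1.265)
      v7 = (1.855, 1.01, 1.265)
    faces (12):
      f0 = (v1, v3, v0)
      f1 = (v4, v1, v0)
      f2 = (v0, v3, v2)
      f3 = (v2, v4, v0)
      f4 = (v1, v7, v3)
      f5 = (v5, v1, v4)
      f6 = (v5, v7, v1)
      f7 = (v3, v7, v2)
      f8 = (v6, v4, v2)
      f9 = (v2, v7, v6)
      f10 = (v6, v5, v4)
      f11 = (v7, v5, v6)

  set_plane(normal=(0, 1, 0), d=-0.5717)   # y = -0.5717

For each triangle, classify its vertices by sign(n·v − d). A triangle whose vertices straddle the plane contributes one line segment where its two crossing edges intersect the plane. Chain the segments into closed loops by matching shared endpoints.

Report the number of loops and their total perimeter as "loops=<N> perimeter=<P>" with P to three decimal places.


Straddling triangles (8 of 12):
  (v1,v3,v0) [-+-] → (-1.855, -0.5717, 1.265)–(-1.855, -0.5717, -0.71604)  len=1.9810
  (v0,v3,v2) [-++] → (-1.855, -0.5717, -0.71604)–(-1.855, -0.5717, -1.265)  len=0.5490
  (v2,v4,v0) [+--] → (1.05, -0.5717, -1.265)–(-1.855, -0.5717, -1.265)  len=2.9050
  (v1,v7,v3) [-++] → (-1.05, -0.5717, 1.265)–(-1.855, -0.5717, 1.265)  len=0.8050
  (v5,v7,v1) [-+-] → (1.855, -0.5717, 1.265)–(-1.05, -0.5717, 1.265)  len=2.9050
  (v6,v4,v2) [+-+] → (1.855, -0.5717, -1.265)–(1.05, -0.5717, -1.265)  len=0.8050
  (v6,v5,v4) [+--] → (1.855, -0.5717, 0.71604)–(1.855, -0.5717, -1.265)  len=1.9810
  (v7,v5,v6) [+-+] → (1.855, -0.5717, 1.265)–(1.855, -0.5717, 0.71604)  len=0.5490

Chained into 1 loop(s):
  loop 1: 8 segments, perimeter = 12.4800
Total perimeter = 12.480

loops=1 perimeter=12.480


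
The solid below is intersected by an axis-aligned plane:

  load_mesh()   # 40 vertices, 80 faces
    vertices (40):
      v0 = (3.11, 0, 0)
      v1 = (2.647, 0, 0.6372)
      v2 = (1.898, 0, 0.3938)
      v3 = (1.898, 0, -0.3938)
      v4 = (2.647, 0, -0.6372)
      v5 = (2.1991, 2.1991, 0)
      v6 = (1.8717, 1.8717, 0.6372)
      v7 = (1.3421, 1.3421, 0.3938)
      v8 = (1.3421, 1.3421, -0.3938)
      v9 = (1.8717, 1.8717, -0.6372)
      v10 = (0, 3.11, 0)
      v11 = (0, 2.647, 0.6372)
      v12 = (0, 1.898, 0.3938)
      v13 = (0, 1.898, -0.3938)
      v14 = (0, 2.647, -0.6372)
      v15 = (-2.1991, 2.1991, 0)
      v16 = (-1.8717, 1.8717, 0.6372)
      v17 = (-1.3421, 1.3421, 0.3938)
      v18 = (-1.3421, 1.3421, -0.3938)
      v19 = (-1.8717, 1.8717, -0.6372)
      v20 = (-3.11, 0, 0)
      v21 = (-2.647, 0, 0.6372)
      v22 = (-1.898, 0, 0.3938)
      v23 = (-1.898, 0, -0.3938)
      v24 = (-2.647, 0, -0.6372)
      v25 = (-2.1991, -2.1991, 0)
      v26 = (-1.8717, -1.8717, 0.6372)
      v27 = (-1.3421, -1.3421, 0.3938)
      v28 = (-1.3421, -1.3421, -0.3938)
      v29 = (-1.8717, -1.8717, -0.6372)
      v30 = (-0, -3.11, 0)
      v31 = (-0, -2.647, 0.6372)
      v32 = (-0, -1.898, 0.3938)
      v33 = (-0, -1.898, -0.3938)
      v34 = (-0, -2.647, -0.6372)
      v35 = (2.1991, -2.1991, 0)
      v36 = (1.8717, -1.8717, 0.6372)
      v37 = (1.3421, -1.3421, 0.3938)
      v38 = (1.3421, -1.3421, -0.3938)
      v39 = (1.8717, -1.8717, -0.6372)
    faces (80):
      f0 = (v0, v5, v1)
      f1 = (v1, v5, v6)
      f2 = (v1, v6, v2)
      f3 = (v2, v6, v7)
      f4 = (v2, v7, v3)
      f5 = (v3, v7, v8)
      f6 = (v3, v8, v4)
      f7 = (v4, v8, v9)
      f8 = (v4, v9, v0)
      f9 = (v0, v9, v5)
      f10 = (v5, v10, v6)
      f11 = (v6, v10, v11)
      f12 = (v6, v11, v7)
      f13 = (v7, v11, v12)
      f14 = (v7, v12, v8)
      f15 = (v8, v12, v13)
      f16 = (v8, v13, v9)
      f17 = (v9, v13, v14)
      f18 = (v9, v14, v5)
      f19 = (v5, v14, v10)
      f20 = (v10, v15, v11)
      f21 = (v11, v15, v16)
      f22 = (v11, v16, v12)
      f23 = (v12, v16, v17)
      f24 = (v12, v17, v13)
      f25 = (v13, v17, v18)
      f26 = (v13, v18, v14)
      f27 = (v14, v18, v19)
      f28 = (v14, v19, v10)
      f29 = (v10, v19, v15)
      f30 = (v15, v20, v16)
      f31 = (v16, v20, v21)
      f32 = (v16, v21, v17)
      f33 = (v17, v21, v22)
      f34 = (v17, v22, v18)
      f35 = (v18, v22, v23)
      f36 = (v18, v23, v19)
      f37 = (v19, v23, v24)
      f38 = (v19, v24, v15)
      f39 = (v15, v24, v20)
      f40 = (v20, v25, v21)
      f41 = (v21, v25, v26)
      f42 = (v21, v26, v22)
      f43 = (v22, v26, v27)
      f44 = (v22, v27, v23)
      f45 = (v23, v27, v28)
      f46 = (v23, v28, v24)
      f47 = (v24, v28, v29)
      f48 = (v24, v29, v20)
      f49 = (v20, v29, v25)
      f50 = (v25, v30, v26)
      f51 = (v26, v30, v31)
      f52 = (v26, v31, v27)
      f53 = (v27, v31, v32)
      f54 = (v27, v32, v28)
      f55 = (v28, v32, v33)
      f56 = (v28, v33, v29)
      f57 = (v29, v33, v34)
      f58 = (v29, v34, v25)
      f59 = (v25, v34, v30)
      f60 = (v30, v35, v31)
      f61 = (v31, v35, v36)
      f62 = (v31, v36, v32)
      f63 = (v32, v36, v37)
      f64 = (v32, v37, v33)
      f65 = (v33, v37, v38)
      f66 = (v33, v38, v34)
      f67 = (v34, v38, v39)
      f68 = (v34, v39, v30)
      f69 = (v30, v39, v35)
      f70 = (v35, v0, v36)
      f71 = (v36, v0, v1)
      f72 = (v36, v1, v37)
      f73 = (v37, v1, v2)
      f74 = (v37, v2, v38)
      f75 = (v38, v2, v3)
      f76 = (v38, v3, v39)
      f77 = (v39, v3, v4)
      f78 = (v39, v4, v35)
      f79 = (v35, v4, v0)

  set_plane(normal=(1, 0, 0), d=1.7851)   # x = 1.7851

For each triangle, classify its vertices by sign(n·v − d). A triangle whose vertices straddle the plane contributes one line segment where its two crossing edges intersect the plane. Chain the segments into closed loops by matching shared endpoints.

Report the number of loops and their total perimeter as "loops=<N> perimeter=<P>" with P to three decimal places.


loops=2 perimeter=11.346

Straddling triangles (24 of 80):
  (v2,v6,v7) [++-] → (1.7851, 1.7851, 0.597399)–(1.7851, 0.272573, 0.3938)  len=1.5262
  (v2,v7,v3) [+-+] → (1.7851, 0.272573, 0.3938)–(1.7851, 0.272573, -0.233843)  len=0.6276
  (v3,v7,v8) [+--] → (1.7851, 0.272573, -0.233843)–(1.7851, 0.272573, -0.3938)  len=0.1600
  (v3,v8,v4) [+-+] → (1.7851, 0.272573, -0.3938)–(1.7851, 0.886471, -0.476432)  len=0.6194
  (v4,v8,v9) [+-+] → (1.7851, 0.886471, -0.476432)–(1.7851, 1.7851, -0.597399)  len=0.9067
  (v5,v10,v6) [+-+] → (1.7851, 2.37058, 0)–(1.7851, 1.92899, 0.607718)  len=0.7512
  (v6,v10,v11) [+--] → (1.7851, 1.92899, 0.607718)–(1.7851, 1.90757, 0.6372)  len=0.0364
  (v6,v11,v7) [+--] → (1.7851, 1.90757, 0.6372)–(1.7851, 1.7851, 0.597399)  len=0.1288
  (v8,v13,v9) [--+] → (1.7851, 1.87292, -0.625938)–(1.7851, 1.7851, -0.597399)  len=0.0923
  (v9,v13,v14) [+--] → (1.7851, 1.87292, -0.625938)–(1.7851, 1.90757, -0.6372)  len=0.0364
  (v9,v14,v5) [+-+] → (1.7851, 1.90757, -0.6372)–(1.7851, 2.28342, -0.119959)  len=0.6394
  (v5,v14,v10) [+--] → (1.7851, 2.28342, -0.119959)–(1.7851, 2.37058, 0)  len=0.1483
  (v30,v35,v31) [-+-] → (1.7851, -2.37058, 0)–(1.7851, -2.28342, 0.119959)  len=0.1483
  (v31,v35,v36) [-++] → (1.7851, -2.28342, 0.119959)–(1.7851, -1.90757, 0.6372)  len=0.6394
  (v31,v36,v32) [-+-] → (1.7851, -1.90757, 0.6372)–(1.7851, -1.87292, 0.625938)  len=0.0364
  (v32,v36,v37) [-+-] → (1.7851, -1.87292, 0.625938)–(1.7851, -1.7851, 0.597399)  len=0.0923
  (v34,v38,v39) [--+] → (1.7851, -1.7851, -0.597399)–(1.7851, -1.90757, -0.6372)  len=0.1288
  (v34,v39,v30) [-+-] → (1.7851, -1.90757, -0.6372)–(1.7851, -1.92899, -0.607718)  len=0.0364
  (v30,v39,v35) [-++] → (1.7851, -1.92899, -0.607718)–(1.7851, -2.37058, 0)  len=0.7512
  (v36,v1,v37) [++-] → (1.7851, -0.886471, 0.476432)–(1.7851, -1.7851, 0.597399)  len=0.9067
  (v37,v1,v2) [-++] → (1.7851, -0.886471, 0.476432)–(1.7851, -0.272573, 0.3938)  len=0.6194
  (v37,v2,v38) [-+-] → (1.7851, -0.272573, 0.3938)–(1.7851, -0.272573, 0.233843)  len=0.1600
  (v38,v2,v3) [-++] → (1.7851, -0.272573, 0.233843)–(1.7851, -0.272573, -0.3938)  len=0.6276
  (v38,v3,v39) [-++] → (1.7851, -0.272573, -0.3938)–(1.7851, -1.7851, -0.597399)  len=1.5262

Chained into 2 loop(s):
  loop 1: 12 segments, perimeter = 5.6728
  loop 2: 12 segments, perimeter = 5.6728
Total perimeter = 11.346


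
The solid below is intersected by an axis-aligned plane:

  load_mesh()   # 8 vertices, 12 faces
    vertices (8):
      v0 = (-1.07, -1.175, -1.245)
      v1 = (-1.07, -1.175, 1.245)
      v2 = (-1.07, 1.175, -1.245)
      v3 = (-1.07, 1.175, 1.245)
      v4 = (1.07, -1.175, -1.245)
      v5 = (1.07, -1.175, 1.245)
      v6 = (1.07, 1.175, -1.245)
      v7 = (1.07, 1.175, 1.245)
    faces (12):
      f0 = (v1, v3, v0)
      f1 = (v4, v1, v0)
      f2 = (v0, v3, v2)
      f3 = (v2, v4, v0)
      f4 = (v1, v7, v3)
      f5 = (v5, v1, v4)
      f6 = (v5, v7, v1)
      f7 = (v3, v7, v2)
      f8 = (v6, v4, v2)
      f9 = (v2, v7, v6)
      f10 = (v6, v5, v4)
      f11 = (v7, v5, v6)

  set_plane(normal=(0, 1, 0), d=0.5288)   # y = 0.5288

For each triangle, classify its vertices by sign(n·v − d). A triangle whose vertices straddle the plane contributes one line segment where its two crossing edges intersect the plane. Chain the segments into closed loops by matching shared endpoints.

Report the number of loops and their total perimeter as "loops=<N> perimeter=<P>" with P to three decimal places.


Straddling triangles (8 of 12):
  (v1,v3,v0) [-+-] → (-1.07, 0.5288, 1.245)–(-1.07, 0.5288, 0.560303)  len=0.6847
  (v0,v3,v2) [-++] → (-1.07, 0.5288, 0.560303)–(-1.07, 0.5288, -1.245)  len=1.8053
  (v2,v4,v0) [+--] → (-0.481546, 0.5288, -1.245)–(-1.07, 0.5288, -1.245)  len=0.5885
  (v1,v7,v3) [-++] → (0.481546, 0.5288, 1.245)–(-1.07, 0.5288, 1.245)  len=1.5515
  (v5,v7,v1) [-+-] → (1.07, 0.5288, 1.245)–(0.481546, 0.5288, 1.245)  len=0.5885
  (v6,v4,v2) [+-+] → (1.07, 0.5288, -1.245)–(-0.481546, 0.5288, -1.245)  len=1.5515
  (v6,v5,v4) [+--] → (1.07, 0.5288, -0.560303)–(1.07, 0.5288, -1.245)  len=0.6847
  (v7,v5,v6) [+-+] → (1.07, 0.5288, 1.245)–(1.07, 0.5288, -0.560303)  len=1.8053

Chained into 1 loop(s):
  loop 1: 8 segments, perimeter = 9.2600
Total perimeter = 9.260

loops=1 perimeter=9.260


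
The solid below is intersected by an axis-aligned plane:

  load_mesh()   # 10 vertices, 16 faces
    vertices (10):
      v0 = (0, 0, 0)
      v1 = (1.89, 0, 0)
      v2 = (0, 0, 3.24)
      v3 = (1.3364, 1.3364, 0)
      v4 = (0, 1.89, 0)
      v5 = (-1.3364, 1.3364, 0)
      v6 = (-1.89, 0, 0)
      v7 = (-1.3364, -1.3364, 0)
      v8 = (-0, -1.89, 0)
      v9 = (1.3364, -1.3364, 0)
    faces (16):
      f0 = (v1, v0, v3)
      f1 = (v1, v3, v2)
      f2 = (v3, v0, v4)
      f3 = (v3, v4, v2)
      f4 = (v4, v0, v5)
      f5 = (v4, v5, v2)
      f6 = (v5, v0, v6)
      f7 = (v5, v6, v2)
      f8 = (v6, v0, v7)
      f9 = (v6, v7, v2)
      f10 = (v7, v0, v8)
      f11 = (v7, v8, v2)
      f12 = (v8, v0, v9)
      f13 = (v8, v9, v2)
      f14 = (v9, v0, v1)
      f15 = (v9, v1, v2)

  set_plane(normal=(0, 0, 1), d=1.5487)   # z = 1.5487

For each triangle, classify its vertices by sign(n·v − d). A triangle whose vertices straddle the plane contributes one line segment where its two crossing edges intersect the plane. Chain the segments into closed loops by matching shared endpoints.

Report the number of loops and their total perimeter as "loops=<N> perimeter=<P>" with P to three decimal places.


Straddling triangles (8 of 16):
  (v1,v3,v2) [--+] → (0.697609, 0.697609, 1.5487)–(0.986592, 0, 1.5487)  len=0.7551
  (v3,v4,v2) [--+] → (0, 0.986592, 1.5487)–(0.697609, 0.697609, 1.5487)  len=0.7551
  (v4,v5,v2) [--+] → (-0.697609, 0.697609, 1.5487)–(0, 0.986592, 1.5487)  len=0.7551
  (v5,v6,v2) [--+] → (-0.986592, 0, 1.5487)–(-0.697609, 0.697609, 1.5487)  len=0.7551
  (v6,v7,v2) [--+] → (-0.697609, -0.697609, 1.5487)–(-0.986592, 0, 1.5487)  len=0.7551
  (v7,v8,v2) [--+] → (0, -0.986592, 1.5487)–(-0.697609, -0.697609, 1.5487)  len=0.7551
  (v8,v9,v2) [--+] → (0.697609, -0.697609, 1.5487)–(0, -0.986592, 1.5487)  len=0.7551
  (v9,v1,v2) [--+] → (0.986592, 0, 1.5487)–(0.697609, -0.697609, 1.5487)  len=0.7551

Chained into 1 loop(s):
  loop 1: 8 segments, perimeter = 6.0408
Total perimeter = 6.041

loops=1 perimeter=6.041


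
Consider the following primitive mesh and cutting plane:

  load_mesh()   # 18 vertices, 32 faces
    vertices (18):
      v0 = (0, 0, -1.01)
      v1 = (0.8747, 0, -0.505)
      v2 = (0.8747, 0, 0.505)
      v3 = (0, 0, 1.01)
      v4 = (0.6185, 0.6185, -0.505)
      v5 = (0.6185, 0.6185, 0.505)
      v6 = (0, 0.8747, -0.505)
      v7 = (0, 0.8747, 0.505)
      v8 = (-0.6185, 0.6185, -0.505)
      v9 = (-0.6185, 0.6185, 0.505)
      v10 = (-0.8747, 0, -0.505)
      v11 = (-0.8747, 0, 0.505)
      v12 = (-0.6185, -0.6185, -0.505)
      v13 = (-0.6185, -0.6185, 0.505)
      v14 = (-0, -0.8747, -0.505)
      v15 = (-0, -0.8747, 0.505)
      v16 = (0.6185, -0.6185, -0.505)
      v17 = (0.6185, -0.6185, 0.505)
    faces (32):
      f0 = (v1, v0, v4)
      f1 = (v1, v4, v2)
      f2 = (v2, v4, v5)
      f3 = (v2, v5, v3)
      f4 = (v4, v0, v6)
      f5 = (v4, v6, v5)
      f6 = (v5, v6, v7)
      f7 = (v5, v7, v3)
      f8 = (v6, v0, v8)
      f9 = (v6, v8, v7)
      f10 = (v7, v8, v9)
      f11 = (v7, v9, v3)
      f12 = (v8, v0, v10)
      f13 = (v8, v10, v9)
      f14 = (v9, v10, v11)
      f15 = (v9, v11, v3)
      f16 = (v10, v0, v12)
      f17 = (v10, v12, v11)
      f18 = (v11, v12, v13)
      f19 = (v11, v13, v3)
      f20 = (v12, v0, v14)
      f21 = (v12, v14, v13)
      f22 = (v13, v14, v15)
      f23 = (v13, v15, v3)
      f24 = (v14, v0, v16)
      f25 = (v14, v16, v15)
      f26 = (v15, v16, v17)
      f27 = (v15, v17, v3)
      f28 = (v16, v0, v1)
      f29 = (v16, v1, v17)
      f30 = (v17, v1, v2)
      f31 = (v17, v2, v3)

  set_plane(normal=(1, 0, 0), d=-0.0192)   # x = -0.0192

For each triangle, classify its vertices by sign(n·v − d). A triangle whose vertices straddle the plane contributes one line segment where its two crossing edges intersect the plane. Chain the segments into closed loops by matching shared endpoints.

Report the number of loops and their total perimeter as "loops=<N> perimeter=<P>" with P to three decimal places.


Straddling triangles (12 of 32):
  (v6,v0,v8) [++-] → (-0.0192, 0.0192, -0.994323)–(-0.0192, 0.866747, -0.505)  len=0.9787
  (v6,v8,v7) [+-+] → (-0.0192, 0.866747, -0.505)–(-0.0192, 0.866747, 0.473647)  len=0.9786
  (v7,v8,v9) [+--] → (-0.0192, 0.866747, 0.473647)–(-0.0192, 0.866747, 0.505)  len=0.0314
  (v7,v9,v3) [+-+] → (-0.0192, 0.866747, 0.505)–(-0.0192, 0.0192, 0.994323)  len=0.9787
  (v8,v0,v10) [-+-] → (-0.0192, 0.0192, -0.994323)–(-0.0192, 0, -0.998915)  len=0.0197
  (v9,v11,v3) [--+] → (-0.0192, 0, 0.998915)–(-0.0192, 0.0192, 0.994323)  len=0.0197
  (v10,v0,v12) [-+-] → (-0.0192, 0, -0.998915)–(-0.0192, -0.0192, -0.994323)  len=0.0197
  (v11,v13,v3) [--+] → (-0.0192, -0.0192, 0.994323)–(-0.0192, 0, 0.998915)  len=0.0197
  (v12,v0,v14) [-++] → (-0.0192, -0.0192, -0.994323)–(-0.0192, -0.866747, -0.505)  len=0.9787
  (v12,v14,v13) [-+-] → (-0.0192, -0.866747, -0.505)–(-0.0192, -0.866747, -0.473647)  len=0.0314
  (v13,v14,v15) [-++] → (-0.0192, -0.866747, -0.473647)–(-0.0192, -0.866747, 0.505)  len=0.9786
  (v13,v15,v3) [-++] → (-0.0192, -0.866747, 0.505)–(-0.0192, -0.0192, 0.994323)  len=0.9787

Chained into 1 loop(s):
  loop 1: 12 segments, perimeter = 6.0136
Total perimeter = 6.014

loops=1 perimeter=6.014


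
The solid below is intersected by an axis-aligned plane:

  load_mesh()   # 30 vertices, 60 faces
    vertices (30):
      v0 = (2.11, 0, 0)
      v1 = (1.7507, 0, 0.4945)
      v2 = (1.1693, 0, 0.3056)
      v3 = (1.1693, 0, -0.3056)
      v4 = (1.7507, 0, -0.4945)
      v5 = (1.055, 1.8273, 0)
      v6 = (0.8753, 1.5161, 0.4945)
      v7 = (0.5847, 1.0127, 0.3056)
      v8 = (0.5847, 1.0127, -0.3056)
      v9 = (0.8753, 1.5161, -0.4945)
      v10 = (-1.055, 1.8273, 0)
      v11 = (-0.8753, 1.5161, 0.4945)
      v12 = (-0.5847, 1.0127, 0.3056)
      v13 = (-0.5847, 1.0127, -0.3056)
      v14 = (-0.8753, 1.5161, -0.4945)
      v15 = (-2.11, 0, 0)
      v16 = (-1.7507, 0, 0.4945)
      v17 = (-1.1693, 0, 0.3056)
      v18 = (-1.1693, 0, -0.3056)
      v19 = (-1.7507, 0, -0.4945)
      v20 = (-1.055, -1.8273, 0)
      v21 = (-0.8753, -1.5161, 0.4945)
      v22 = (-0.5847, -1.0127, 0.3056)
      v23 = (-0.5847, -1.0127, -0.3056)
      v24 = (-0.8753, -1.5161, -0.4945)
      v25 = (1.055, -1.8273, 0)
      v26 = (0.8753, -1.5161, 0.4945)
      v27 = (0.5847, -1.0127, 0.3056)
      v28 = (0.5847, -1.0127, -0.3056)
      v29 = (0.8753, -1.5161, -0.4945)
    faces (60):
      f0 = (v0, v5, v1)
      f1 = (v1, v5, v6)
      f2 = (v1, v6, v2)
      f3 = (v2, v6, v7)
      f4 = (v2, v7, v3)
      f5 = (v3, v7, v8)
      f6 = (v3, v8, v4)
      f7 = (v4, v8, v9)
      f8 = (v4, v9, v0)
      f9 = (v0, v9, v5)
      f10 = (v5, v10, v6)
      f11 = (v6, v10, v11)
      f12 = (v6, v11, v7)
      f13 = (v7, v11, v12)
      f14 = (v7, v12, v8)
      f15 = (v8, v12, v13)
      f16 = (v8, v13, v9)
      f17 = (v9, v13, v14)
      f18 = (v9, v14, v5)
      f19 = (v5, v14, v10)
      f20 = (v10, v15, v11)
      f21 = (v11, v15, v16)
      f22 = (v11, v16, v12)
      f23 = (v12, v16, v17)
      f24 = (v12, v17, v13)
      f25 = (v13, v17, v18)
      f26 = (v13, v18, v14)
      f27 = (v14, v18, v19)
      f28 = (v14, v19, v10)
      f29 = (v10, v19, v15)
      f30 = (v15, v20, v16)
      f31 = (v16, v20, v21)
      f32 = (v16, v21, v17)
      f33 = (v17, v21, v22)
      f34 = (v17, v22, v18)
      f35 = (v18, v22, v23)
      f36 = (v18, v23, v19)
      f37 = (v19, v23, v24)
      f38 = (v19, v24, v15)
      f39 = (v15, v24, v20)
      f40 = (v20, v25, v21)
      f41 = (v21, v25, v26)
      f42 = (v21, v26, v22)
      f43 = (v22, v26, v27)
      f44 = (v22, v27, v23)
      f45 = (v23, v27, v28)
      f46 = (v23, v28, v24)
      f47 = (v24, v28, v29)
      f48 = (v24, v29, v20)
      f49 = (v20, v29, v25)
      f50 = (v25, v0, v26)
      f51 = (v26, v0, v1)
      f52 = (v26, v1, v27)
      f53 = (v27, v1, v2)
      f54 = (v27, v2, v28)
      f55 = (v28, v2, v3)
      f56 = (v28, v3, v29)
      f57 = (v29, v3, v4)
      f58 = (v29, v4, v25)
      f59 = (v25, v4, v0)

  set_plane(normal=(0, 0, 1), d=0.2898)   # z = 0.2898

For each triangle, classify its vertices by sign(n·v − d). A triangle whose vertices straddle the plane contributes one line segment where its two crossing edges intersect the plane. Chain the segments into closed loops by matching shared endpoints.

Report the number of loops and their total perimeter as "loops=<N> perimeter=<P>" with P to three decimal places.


Straddling triangles (24 of 60):
  (v0,v5,v1) [--+] → (1.46271, 0.756417, 0.2898)–(1.89943, 0, 0.2898)  len=0.8734
  (v1,v5,v6) [+-+] → (1.46271, 0.756417, 0.2898)–(0.949687, 1.64492, 0.2898)  len=1.0260
  (v2,v7,v3) [++-] → (0.599812, 0.986521, 0.2898)–(1.1693, 0, 0.2898)  len=1.1391
  (v3,v7,v8) [-+-] → (0.599812, 0.986521, 0.2898)–(0.5847, 1.0127, 0.2898)  len=0.0302
  (v5,v10,v6) [--+] → (0.0762456, 1.64492, 0.2898)–(0.949687, 1.64492, 0.2898)  len=0.8734
  (v6,v10,v11) [+-+] → (0.0762456, 1.64492, 0.2898)–(-0.949687, 1.64492, 0.2898)  len=1.0259
  (v7,v12,v8) [++-] → (-0.55447, 1.0127, 0.2898)–(0.5847, 1.0127, 0.2898)  len=1.1392
  (v8,v12,v13) [-+-] → (-0.55447, 1.0127, 0.2898)–(-0.5847, 1.0127, 0.2898)  len=0.0302
  (v10,v15,v11) [--+] → (-1.38641, 0.888505, 0.2898)–(-0.949687, 1.64492, 0.2898)  len=0.8734
  (v11,v15,v16) [+-+] → (-1.38641, 0.888505, 0.2898)–(-1.89943, 0, 0.2898)  len=1.0260
  (v12,v17,v13) [++-] → (-1.15419, 0.0261791, 0.2898)–(-0.5847, 1.0127, 0.2898)  len=1.1391
  (v13,v17,v18) [-+-] → (-1.15419, 0.0261791, 0.2898)–(-1.1693, 0, 0.2898)  len=0.0302
  (v15,v20,v16) [--+] → (-1.46271, -0.756417, 0.2898)–(-1.89943, 0, 0.2898)  len=0.8734
  (v16,v20,v21) [+-+] → (-1.46271, -0.756417, 0.2898)–(-0.949687, -1.64492, 0.2898)  len=1.0260
  (v17,v22,v18) [++-] → (-0.599812, -0.986521, 0.2898)–(-1.1693, 0, 0.2898)  len=1.1391
  (v18,v22,v23) [-+-] → (-0.599812, -0.986521, 0.2898)–(-0.5847, -1.0127, 0.2898)  len=0.0302
  (v20,v25,v21) [--+] → (-0.0762456, -1.64492, 0.2898)–(-0.949687, -1.64492, 0.2898)  len=0.8734
  (v21,v25,v26) [+-+] → (-0.0762456, -1.64492, 0.2898)–(0.949687, -1.64492, 0.2898)  len=1.0259
  (v22,v27,v23) [++-] → (0.55447, -1.0127, 0.2898)–(-0.5847, -1.0127, 0.2898)  len=1.1392
  (v23,v27,v28) [-+-] → (0.55447, -1.0127, 0.2898)–(0.5847, -1.0127, 0.2898)  len=0.0302
  (v25,v0,v26) [--+] → (1.38641, -0.888505, 0.2898)–(0.949687, -1.64492, 0.2898)  len=0.8734
  (v26,v0,v1) [+-+] → (1.38641, -0.888505, 0.2898)–(1.89943, 0, 0.2898)  len=1.0260
  (v27,v2,v28) [++-] → (1.15419, -0.0261791, 0.2898)–(0.5847, -1.0127, 0.2898)  len=1.1391
  (v28,v2,v3) [-+-] → (1.15419, -0.0261791, 0.2898)–(1.1693, 0, 0.2898)  len=0.0302

Chained into 2 loop(s):
  loop 1: 12 segments, perimeter = 11.3964
  loop 2: 12 segments, perimeter = 7.0161
Total perimeter = 18.413

loops=2 perimeter=18.413


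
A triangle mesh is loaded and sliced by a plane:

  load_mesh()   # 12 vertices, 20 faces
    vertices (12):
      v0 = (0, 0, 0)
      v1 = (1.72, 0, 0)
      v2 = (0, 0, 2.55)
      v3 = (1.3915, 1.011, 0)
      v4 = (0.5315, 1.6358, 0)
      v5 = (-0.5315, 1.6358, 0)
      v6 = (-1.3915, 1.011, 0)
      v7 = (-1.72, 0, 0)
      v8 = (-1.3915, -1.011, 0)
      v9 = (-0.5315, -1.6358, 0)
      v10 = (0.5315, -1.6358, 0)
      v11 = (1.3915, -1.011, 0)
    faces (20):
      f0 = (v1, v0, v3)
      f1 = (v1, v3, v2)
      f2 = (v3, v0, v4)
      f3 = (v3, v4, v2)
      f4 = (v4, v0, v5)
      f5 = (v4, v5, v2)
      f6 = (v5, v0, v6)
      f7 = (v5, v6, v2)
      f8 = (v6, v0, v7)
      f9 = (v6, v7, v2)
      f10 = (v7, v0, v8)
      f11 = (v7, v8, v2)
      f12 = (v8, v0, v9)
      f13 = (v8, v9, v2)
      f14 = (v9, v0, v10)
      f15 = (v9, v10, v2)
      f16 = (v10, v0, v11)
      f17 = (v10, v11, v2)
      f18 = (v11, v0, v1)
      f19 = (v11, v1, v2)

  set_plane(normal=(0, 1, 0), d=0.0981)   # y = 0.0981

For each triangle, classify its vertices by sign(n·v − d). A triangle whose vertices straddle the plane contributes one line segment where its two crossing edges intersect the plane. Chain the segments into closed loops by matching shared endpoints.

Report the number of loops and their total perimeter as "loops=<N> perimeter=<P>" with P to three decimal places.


loops=1 perimeter=9.275

Straddling triangles (10 of 20):
  (v1,v0,v3) [--+] → (0.135021, 0.0981, 0)–(1.68812, 0.0981, 0)  len=1.5531
  (v1,v3,v2) [-+-] → (1.68812, 0.0981, 0)–(0.135021, 0.0981, 2.30257)  len=2.7774
  (v3,v0,v4) [+-+] → (0.135021, 0.0981, 0)–(0.0318744, 0.0981, 0)  len=0.1031
  (v3,v4,v2) [++-] → (0.0318744, 0.0981, 2.39707)–(0.135021, 0.0981, 2.30257)  len=0.1399
  (v4,v0,v5) [+-+] → (0.0318744, 0.0981, 0)–(-0.0318744, 0.0981, 0)  len=0.0637
  (v4,v5,v2) [++-] → (-0.0318744, 0.0981, 2.39707)–(0.0318744, 0.0981, 2.39707)  len=0.0637
  (v5,v0,v6) [+-+] → (-0.0318744, 0.0981, 0)–(-0.135021, 0.0981, 0)  len=0.1031
  (v5,v6,v2) [++-] → (-0.135021, 0.0981, 2.30257)–(-0.0318744, 0.0981, 2.39707)  len=0.1399
  (v6,v0,v7) [+--] → (-0.135021, 0.0981, 0)–(-1.68812, 0.0981, 0)  len=1.5531
  (v6,v7,v2) [+--] → (-1.68812, 0.0981, 0)–(-0.135021, 0.0981, 2.30257)  len=2.7774

Chained into 1 loop(s):
  loop 1: 10 segments, perimeter = 9.2746
Total perimeter = 9.275
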